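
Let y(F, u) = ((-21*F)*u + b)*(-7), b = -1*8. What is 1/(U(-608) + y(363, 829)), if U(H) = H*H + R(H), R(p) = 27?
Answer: 1/44606016 ≈ 2.2419e-8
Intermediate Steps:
b = -8
y(F, u) = 56 + 147*F*u (y(F, u) = ((-21*F)*u - 8)*(-7) = (-21*F*u - 8)*(-7) = (-8 - 21*F*u)*(-7) = 56 + 147*F*u)
U(H) = 27 + H² (U(H) = H*H + 27 = H² + 27 = 27 + H²)
1/(U(-608) + y(363, 829)) = 1/((27 + (-608)²) + (56 + 147*363*829)) = 1/((27 + 369664) + (56 + 44236269)) = 1/(369691 + 44236325) = 1/44606016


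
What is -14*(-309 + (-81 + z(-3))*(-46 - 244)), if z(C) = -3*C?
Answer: -287994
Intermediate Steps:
-14*(-309 + (-81 + z(-3))*(-46 - 244)) = -14*(-309 + (-81 - 3*(-3))*(-46 - 244)) = -14*(-309 + (-81 + 9)*(-290)) = -14*(-309 - 72*(-290)) = -14*(-309 + 20880) = -14*20571 = -287994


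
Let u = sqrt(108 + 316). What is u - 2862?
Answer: -2862 + 2*sqrt(106) ≈ -2841.4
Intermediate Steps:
u = 2*sqrt(106) (u = sqrt(424) = 2*sqrt(106) ≈ 20.591)
u - 2862 = 2*sqrt(106) - 2862 = -2862 + 2*sqrt(106)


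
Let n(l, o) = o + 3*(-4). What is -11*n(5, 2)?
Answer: 110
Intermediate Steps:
n(l, o) = -12 + o (n(l, o) = o - 12 = -12 + o)
-11*n(5, 2) = -11*(-12 + 2) = -11*(-10) = 110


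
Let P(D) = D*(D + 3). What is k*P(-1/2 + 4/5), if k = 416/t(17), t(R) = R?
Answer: 10296/425 ≈ 24.226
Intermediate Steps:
k = 416/17 ≈ 24.471
P(D) = D*(3 + D)
k*P(-1/2 + 4/5) = 416*((-1/2 + 4/5)*(3 + (-1/2 + 4/5)))/17 = 416*((-1*½ + 4*(⅕))*(3 + (-1*½ + 4*(⅕))))/17 = 416*((-½ + ⅘)*(3 + (-½ + ⅘)))/17 = 416*(3*(3 + 3/10)/10)/17 = 416*((3/10)*(33/10))/17 = (416/17)*(99/100) = 10296/425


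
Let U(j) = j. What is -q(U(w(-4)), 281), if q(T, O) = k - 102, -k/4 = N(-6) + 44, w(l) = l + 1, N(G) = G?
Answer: 254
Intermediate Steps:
w(l) = 1 + l
k = -152 (k = -4*(-6 + 44) = -4*38 = -152)
q(T, O) = -254 (q(T, O) = -152 - 102 = -254)
-q(U(w(-4)), 281) = -1*(-254) = 254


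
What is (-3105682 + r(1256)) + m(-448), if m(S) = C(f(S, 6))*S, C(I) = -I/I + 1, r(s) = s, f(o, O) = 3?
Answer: -3104426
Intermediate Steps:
C(I) = 0 (C(I) = -1*1 + 1 = -1 + 1 = 0)
m(S) = 0 (m(S) = 0*S = 0)
(-3105682 + r(1256)) + m(-448) = (-3105682 + 1256) + 0 = -3104426 + 0 = -3104426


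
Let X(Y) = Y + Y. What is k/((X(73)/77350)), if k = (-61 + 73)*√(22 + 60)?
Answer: 464100*√82/73 ≈ 57570.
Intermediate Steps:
X(Y) = 2*Y
k = 12*√82 ≈ 108.66
k/((X(73)/77350)) = (12*√82)/(((2*73)/77350)) = (12*√82)/((146*(1/77350))) = (12*√82)/(73/38675) = (12*√82)*(38675/73) = 464100*√82/73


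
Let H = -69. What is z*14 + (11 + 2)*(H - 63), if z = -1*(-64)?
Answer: -820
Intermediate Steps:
z = 64
z*14 + (11 + 2)*(H - 63) = 64*14 + (11 + 2)*(-69 - 63) = 896 + 13*(-132) = 896 - 1716 = -820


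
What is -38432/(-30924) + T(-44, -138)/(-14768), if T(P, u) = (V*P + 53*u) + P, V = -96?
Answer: 83059949/57085704 ≈ 1.4550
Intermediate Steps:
T(P, u) = -95*P + 53*u (T(P, u) = (-96*P + 53*u) + P = -95*P + 53*u)
-38432/(-30924) + T(-44, -138)/(-14768) = -38432/(-30924) + (-95*(-44) + 53*(-138))/(-14768) = -38432*(-1/30924) + (4180 - 7314)*(-1/14768) = 9608/7731 - 3134*(-1/14768) = 9608/7731 + 1567/7384 = 83059949/57085704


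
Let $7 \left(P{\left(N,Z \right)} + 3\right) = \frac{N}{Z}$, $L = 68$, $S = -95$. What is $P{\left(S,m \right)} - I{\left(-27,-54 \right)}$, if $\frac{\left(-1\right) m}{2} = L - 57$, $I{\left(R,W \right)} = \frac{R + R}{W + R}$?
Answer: $- \frac{1409}{462} \approx -3.0498$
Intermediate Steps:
$I{\left(R,W \right)} = \frac{2 R}{R + W}$
$m = -22$ ($m = - 2 \left(68 - 57\right) = \left(-2\right) 11 = -22$)
$P{\left(N,Z \right)} = -3 + \frac{N}{7 Z}$ ($P{\left(N,Z \right)} = -3 + \frac{N \frac{1}{Z}}{7} = -3 + \frac{N}{7 Z}$)
$P{\left(S,m \right)} - I{\left(-27,-54 \right)} = \left(-3 + \frac{1}{7} \left(-95\right) \frac{1}{-22}\right) - 2 \left(-27\right) \frac{1}{-27 - 54} = \left(-3 + \frac{1}{7} \left(-95\right) \left(- \frac{1}{22}\right)\right) - 2 \left(-27\right) \frac{1}{-81} = \left(-3 + \frac{95}{154}\right) - 2 \left(-27\right) \left(- \frac{1}{81}\right) = - \frac{367}{154} - \frac{2}{3} = - \frac{1409}{462}$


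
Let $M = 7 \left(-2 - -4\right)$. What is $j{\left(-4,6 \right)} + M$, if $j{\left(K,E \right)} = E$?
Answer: $20$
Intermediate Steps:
$M = 14$ ($M = 7 \left(-2 + 4\right) = 7 \cdot 2 = 14$)
$j{\left(-4,6 \right)} + M = 6 + 14 = 20$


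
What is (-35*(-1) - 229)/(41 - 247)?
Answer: 97/103 ≈ 0.94175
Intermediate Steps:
(-35*(-1) - 229)/(41 - 247) = (35 - 229)/(-206) = -194*(-1/206) = 97/103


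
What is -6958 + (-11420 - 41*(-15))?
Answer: -17763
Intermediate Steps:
-6958 + (-11420 - 41*(-15)) = -6958 + (-11420 - 1*(-615)) = -6958 + (-11420 + 615) = -6958 - 10805 = -17763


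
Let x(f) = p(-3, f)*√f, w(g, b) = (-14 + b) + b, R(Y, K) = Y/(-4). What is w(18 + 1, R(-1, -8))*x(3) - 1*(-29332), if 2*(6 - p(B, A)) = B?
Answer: 29332 - 405*√3/4 ≈ 29157.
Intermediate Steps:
p(B, A) = 6 - B/2
R(Y, K) = -Y/4 (R(Y, K) = Y*(-¼) = -Y/4)
w(g, b) = -14 + 2*b
x(f) = 15*√f/2 (x(f) = (6 - ½*(-3))*√f = (6 + 3/2)*√f = 15*√f/2)
w(18 + 1, R(-1, -8))*x(3) - 1*(-29332) = (-14 + 2*(-¼*(-1)))*(15*√3/2) - 1*(-29332) = (-14 + 2*(¼))*(15*√3/2) + 29332 = (-14 + ½)*(15*√3/2) + 29332 = -405*√3/4 + 29332 = 29332 - 405*√3/4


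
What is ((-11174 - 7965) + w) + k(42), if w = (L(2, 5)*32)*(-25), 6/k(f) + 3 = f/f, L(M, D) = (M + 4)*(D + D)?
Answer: -67142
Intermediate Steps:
L(M, D) = 2*D*(4 + M) (L(M, D) = (4 + M)*(2*D) = 2*D*(4 + M))
k(f) = -3 (k(f) = 6/(-3 + f/f) = 6/(-3 + 1) = 6/(-2) = 6*(-½) = -3)
w = -48000 (w = ((2*5*(4 + 2))*32)*(-25) = ((2*5*6)*32)*(-25) = (60*32)*(-25) = 1920*(-25) = -48000)
((-11174 - 7965) + w) + k(42) = ((-11174 - 7965) - 48000) - 3 = (-19139 - 48000) - 3 = -67139 - 3 = -67142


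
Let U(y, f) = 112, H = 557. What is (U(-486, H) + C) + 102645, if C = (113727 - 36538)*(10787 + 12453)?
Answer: 1793975117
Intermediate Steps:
C = 1793872360 (C = 77189*23240 = 1793872360)
(U(-486, H) + C) + 102645 = (112 + 1793872360) + 102645 = 1793872472 + 102645 = 1793975117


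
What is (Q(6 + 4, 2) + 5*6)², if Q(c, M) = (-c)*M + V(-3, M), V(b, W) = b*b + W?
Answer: 441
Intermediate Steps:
V(b, W) = W + b² (V(b, W) = b² + W = W + b²)
Q(c, M) = 9 + M - M*c (Q(c, M) = (-c)*M + (M + (-3)²) = -M*c + (M + 9) = -M*c + (9 + M) = 9 + M - M*c)
(Q(6 + 4, 2) + 5*6)² = ((9 + 2 - 1*2*(6 + 4)) + 5*6)² = ((9 + 2 - 1*2*10) + 30)² = ((9 + 2 - 20) + 30)² = (-9 + 30)² = 21² = 441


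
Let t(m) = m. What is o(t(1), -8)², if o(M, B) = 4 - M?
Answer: 9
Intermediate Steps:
o(t(1), -8)² = (4 - 1*1)² = (4 - 1)² = 3² = 9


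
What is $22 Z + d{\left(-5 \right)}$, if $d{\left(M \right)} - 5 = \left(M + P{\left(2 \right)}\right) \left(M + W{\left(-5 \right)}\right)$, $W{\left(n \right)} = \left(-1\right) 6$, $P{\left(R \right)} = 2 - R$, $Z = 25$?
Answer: $610$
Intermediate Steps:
$W{\left(n \right)} = -6$
$d{\left(M \right)} = 5 + M \left(-6 + M\right)$ ($d{\left(M \right)} = 5 + \left(M + \left(2 - 2\right)\right) \left(M - 6\right) = 5 + \left(M + \left(2 - 2\right)\right) \left(-6 + M\right) = 5 + \left(M + 0\right) \left(-6 + M\right) = 5 + M \left(-6 + M\right)$)
$22 Z + d{\left(-5 \right)} = 22 \cdot 25 + \left(5 + \left(-5\right)^{2} - -30\right) = 550 + \left(5 + 25 + 30\right) = 550 + 60 = 610$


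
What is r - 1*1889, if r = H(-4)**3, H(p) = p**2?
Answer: 2207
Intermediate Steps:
r = 4096 (r = ((-4)**2)**3 = 16**3 = 4096)
r - 1*1889 = 4096 - 1*1889 = 4096 - 1889 = 2207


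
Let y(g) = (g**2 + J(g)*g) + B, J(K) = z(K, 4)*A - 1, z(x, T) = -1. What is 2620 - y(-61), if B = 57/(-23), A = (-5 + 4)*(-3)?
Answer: -30878/23 ≈ -1342.5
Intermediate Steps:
A = 3 (A = -1*(-3) = 3)
B = -57/23 (B = 57*(-1/23) = -57/23 ≈ -2.4783)
J(K) = -4 (J(K) = -1*3 - 1 = -3 - 1 = -4)
y(g) = -57/23 + g**2 - 4*g (y(g) = (g**2 - 4*g) - 57/23 = -57/23 + g**2 - 4*g)
2620 - y(-61) = 2620 - (-57/23 + (-61)**2 - 4*(-61)) = 2620 - (-57/23 + 3721 + 244) = 2620 - 1*91138/23 = 2620 - 91138/23 = -30878/23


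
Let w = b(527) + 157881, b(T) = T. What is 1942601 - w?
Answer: 1784193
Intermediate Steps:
w = 158408 (w = 527 + 157881 = 158408)
1942601 - w = 1942601 - 1*158408 = 1942601 - 158408 = 1784193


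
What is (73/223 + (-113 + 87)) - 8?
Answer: -7509/223 ≈ -33.673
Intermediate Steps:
(73/223 + (-113 + 87)) - 8 = (73*(1/223) - 26) - 8 = (73/223 - 26) - 8 = -5725/223 - 8 = -7509/223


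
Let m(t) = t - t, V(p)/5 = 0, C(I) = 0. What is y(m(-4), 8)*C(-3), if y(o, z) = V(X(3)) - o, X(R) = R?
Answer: 0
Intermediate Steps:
V(p) = 0 (V(p) = 5*0 = 0)
m(t) = 0
y(o, z) = -o (y(o, z) = 0 - o = -o)
y(m(-4), 8)*C(-3) = -1*0*0 = 0*0 = 0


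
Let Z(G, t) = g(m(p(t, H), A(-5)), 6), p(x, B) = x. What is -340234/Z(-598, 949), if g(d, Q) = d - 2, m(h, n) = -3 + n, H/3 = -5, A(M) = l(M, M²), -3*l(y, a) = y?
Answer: 510351/5 ≈ 1.0207e+5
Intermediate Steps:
l(y, a) = -y/3
A(M) = -M/3
H = -15 (H = 3*(-5) = -15)
g(d, Q) = -2 + d
Z(G, t) = -10/3 (Z(G, t) = -2 + (-3 - ⅓*(-5)) = -2 + (-3 + 5/3) = -2 - 4/3 = -10/3)
-340234/Z(-598, 949) = -340234/(-10/3) = -340234*(-3/10) = 510351/5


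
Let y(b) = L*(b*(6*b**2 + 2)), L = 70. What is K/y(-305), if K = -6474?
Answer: 3237/5958272600 ≈ 5.4328e-7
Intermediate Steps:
y(b) = 70*b*(2 + 6*b**2) (y(b) = 70*(b*(6*b**2 + 2)) = 70*(b*(2 + 6*b**2)) = 70*b*(2 + 6*b**2))
K/y(-305) = -6474/(140*(-305) + 420*(-305)**3) = -6474/(-42700 + 420*(-28372625)) = -6474/(-42700 - 11916502500) = -6474/(-11916545200) = -6474*(-1/11916545200) = 3237/5958272600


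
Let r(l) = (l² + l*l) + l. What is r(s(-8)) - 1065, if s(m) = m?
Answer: -945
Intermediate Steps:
r(l) = l + 2*l² (r(l) = (l² + l²) + l = 2*l² + l = l + 2*l²)
r(s(-8)) - 1065 = -8*(1 + 2*(-8)) - 1065 = -8*(1 - 16) - 1065 = -8*(-15) - 1065 = 120 - 1065 = -945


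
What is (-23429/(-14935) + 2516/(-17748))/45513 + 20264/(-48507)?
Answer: -1424808600674/3410895095595 ≈ -0.41772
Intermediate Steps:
(-23429/(-14935) + 2516/(-17748))/45513 + 20264/(-48507) = (-23429*(-1/14935) + 2516*(-1/17748))*(1/45513) + 20264*(-1/48507) = (23429/14935 - 37/261)*(1/45513) - 20264/48507 = (6614/4635)*(1/45513) - 20264/48507 = 6614/210952755 - 20264/48507 = -1424808600674/3410895095595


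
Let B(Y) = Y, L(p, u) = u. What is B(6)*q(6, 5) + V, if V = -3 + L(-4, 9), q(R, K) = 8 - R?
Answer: 18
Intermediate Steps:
V = 6 (V = -3 + 9 = 6)
B(6)*q(6, 5) + V = 6*(8 - 1*6) + 6 = 6*(8 - 6) + 6 = 6*2 + 6 = 12 + 6 = 18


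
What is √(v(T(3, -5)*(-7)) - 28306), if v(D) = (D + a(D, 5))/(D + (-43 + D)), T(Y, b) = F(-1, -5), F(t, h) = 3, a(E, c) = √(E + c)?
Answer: √(-204509065 - 340*I)/85 ≈ 0.00013985 - 168.24*I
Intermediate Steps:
T(Y, b) = 3
v(D) = (D + √(5 + D))/(-43 + 2*D) (v(D) = (D + √(D + 5))/(D + (-43 + D)) = (D + √(5 + D))/(-43 + 2*D))
√(v(T(3, -5)*(-7)) - 28306) = √((3*(-7) + √(5 + 3*(-7)))/(-43 + 2*(3*(-7))) - 28306) = √((-21 + √(5 - 21))/(-43 + 2*(-21)) - 28306) = √((-21 + √(-16))/(-43 - 42) - 28306) = √((-21 + 4*I)/(-85) - 28306) = √(-(-21 + 4*I)/85 - 28306) = √((21/85 - 4*I/85) - 28306) = √(-2405989/85 - 4*I/85)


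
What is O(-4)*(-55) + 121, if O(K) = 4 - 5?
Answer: 176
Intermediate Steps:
O(K) = -1
O(-4)*(-55) + 121 = -1*(-55) + 121 = 55 + 121 = 176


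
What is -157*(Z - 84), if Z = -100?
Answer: 28888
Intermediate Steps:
-157*(Z - 84) = -157*(-100 - 84) = -157*(-184) = 28888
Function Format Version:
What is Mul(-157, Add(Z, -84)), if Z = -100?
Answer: 28888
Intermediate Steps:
Mul(-157, Add(Z, -84)) = Mul(-157, Add(-100, -84)) = Mul(-157, -184) = 28888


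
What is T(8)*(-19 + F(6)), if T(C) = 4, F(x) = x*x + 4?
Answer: 84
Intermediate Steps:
F(x) = 4 + x² (F(x) = x² + 4 = 4 + x²)
T(8)*(-19 + F(6)) = 4*(-19 + (4 + 6²)) = 4*(-19 + (4 + 36)) = 4*(-19 + 40) = 4*21 = 84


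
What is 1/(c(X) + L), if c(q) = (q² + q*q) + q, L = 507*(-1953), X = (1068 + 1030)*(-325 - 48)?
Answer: 1/1224779753107 ≈ 8.1647e-13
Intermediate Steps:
X = -782554 (X = 2098*(-373) = -782554)
L = -990171
c(q) = q + 2*q² (c(q) = (q² + q²) + q = 2*q² + q = q + 2*q²)
1/(c(X) + L) = 1/(-782554*(1 + 2*(-782554)) - 990171) = 1/(-782554*(1 - 1565108) - 990171) = 1/(-782554*(-1565107) - 990171) = 1/(1224780743278 - 990171) = 1/1224779753107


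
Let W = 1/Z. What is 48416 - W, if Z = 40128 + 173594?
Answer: 10347564351/213722 ≈ 48416.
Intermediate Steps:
Z = 213722
W = 1/213722 ≈ 4.6790e-6
48416 - W = 48416 - 1*1/213722 = 48416 - 1/213722 = 10347564351/213722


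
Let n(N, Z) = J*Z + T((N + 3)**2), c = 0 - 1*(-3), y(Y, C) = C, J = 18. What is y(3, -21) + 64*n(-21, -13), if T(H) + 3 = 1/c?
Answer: -45503/3 ≈ -15168.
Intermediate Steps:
c = 3 (c = 0 + 3 = 3)
T(H) = -8/3 (T(H) = -3 + 1/3 = -8/3)
n(N, Z) = -8/3 + 18*Z (n(N, Z) = 18*Z - 8/3 = -8/3 + 18*Z)
y(3, -21) + 64*n(-21, -13) = -21 + 64*(-8/3 + 18*(-13)) = -21 + 64*(-8/3 - 234) = -21 + 64*(-710/3) = -21 - 45440/3 = -45503/3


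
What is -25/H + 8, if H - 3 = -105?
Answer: 841/102 ≈ 8.2451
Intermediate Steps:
H = -102 (H = 3 - 105 = -102)
-25/H + 8 = -25/(-102) + 8 = -1/102*(-25) + 8 = 25/102 + 8 = 841/102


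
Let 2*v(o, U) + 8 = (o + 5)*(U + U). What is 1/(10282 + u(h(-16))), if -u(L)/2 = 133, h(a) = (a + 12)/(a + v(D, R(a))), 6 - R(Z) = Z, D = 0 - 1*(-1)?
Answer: 1/10016 ≈ 9.9840e-5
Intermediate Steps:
D = 1 (D = 0 + 1 = 1)
R(Z) = 6 - Z
v(o, U) = -4 + U*(5 + o) (v(o, U) = -4 + ((o + 5)*(U + U))/2 = -4 + ((5 + o)*(2*U))/2 = -4 + (2*U*(5 + o))/2 = -4 + U*(5 + o))
h(a) = (12 + a)/(32 - 5*a) (h(a) = (a + 12)/(a + (-4 + 5*(6 - a) + (6 - a)*1)) = (12 + a)/(a + (-4 + (30 - 5*a) + (6 - a))) = (12 + a)/(a + (32 - 6*a)) = (12 + a)/(32 - 5*a))
u(L) = -266 (u(L) = -2*133 = -266)
1/(10282 + u(h(-16))) = 1/(10282 - 266) = 1/10016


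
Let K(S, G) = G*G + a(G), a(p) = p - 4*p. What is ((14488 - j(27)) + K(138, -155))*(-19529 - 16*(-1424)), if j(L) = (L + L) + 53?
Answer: 126525105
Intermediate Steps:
a(p) = -3*p
j(L) = 53 + 2*L (j(L) = 2*L + 53 = 53 + 2*L)
K(S, G) = G² - 3*G (K(S, G) = G*G - 3*G = G² - 3*G)
((14488 - j(27)) + K(138, -155))*(-19529 - 16*(-1424)) = ((14488 - (53 + 2*27)) - 155*(-3 - 155))*(-19529 - 16*(-1424)) = ((14488 - (53 + 54)) - 155*(-158))*(-19529 + 22784) = ((14488 - 1*107) + 24490)*3255 = ((14488 - 107) + 24490)*3255 = (14381 + 24490)*3255 = 38871*3255 = 126525105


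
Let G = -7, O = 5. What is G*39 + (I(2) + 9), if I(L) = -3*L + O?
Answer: -265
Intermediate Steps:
I(L) = 5 - 3*L (I(L) = -3*L + 5 = 5 - 3*L)
G*39 + (I(2) + 9) = -7*39 + ((5 - 3*2) + 9) = -273 + ((5 - 6) + 9) = -273 + (-1 + 9) = -273 + 8 = -265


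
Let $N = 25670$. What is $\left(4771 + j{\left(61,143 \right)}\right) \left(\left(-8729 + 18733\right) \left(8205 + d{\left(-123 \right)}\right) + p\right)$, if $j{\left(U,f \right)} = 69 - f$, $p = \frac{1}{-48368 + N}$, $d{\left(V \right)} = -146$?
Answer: $\frac{8595338619278719}{22698} \approx 3.7868 \cdot 10^{11}$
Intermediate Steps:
$p = - \frac{1}{22698}$ ($p = \frac{1}{-48368 + 25670} = \frac{1}{-22698} = - \frac{1}{22698} \approx -4.4057 \cdot 10^{-5}$)
$\left(4771 + j{\left(61,143 \right)}\right) \left(\left(-8729 + 18733\right) \left(8205 + d{\left(-123 \right)}\right) + p\right) = \left(4771 + \left(69 - 143\right)\right) \left(\left(-8729 + 18733\right) \left(8205 - 146\right) - \frac{1}{22698}\right) = \left(4771 + \left(69 - 143\right)\right) \left(10004 \cdot 8059 - \frac{1}{22698}\right) = \left(4771 - 74\right) \left(80622236 - \frac{1}{22698}\right) = 4697 \cdot \frac{1829963512727}{22698} = \frac{8595338619278719}{22698}$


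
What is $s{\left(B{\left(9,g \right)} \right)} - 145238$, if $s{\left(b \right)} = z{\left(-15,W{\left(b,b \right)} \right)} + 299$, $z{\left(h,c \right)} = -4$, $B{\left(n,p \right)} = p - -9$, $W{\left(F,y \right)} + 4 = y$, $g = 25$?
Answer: $-144943$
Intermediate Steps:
$W{\left(F,y \right)} = -4 + y$
$B{\left(n,p \right)} = 9 + p$ ($B{\left(n,p \right)} = p + 9 = 9 + p$)
$s{\left(b \right)} = 295$ ($s{\left(b \right)} = -4 + 299 = 295$)
$s{\left(B{\left(9,g \right)} \right)} - 145238 = 295 - 145238 = -144943$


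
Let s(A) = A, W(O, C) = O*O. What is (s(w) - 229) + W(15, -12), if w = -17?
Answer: -21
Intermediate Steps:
W(O, C) = O²
(s(w) - 229) + W(15, -12) = (-17 - 229) + 15² = -246 + 225 = -21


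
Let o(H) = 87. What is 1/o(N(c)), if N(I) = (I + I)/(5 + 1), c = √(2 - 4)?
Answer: 1/87 ≈ 0.011494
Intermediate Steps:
c = I*√2 (c = √(-2) = I*√2 ≈ 1.4142*I)
N(I) = I/3 (N(I) = (2*I)/6 = (2*I)*(⅙) = I/3)
1/o(N(c)) = 1/87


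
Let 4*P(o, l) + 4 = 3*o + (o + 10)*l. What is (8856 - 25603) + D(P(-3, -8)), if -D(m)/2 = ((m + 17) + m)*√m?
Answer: -16747 + 35*I*√69/2 ≈ -16747.0 + 145.37*I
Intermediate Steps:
P(o, l) = -1 + 3*o/4 + l*(10 + o)/4 (P(o, l) = -1 + (3*o + (o + 10)*l)/4 = -1 + (3*o + (10 + o)*l)/4 = -1 + (3*o + l*(10 + o))/4 = -1 + (3*o/4 + l*(10 + o)/4) = -1 + 3*o/4 + l*(10 + o)/4)
D(m) = -2*√m*(17 + 2*m) (D(m) = -2*((m + 17) + m)*√m = -2*((17 + m) + m)*√m = -2*(17 + 2*m)*√m = -2*√m*(17 + 2*m))
(8856 - 25603) + D(P(-3, -8)) = (8856 - 25603) + √(-1 + (¾)*(-3) + (5/2)*(-8) + (¼)*(-8)*(-3))*(-34 - 4*(-1 + (¾)*(-3) + (5/2)*(-8) + (¼)*(-8)*(-3))) = -16747 + √(-1 - 9/4 - 20 + 6)*(-34 - 4*(-1 - 9/4 - 20 + 6)) = -16747 + √(-69/4)*(-34 - 4*(-69/4)) = -16747 + (I*√69/2)*(-34 + 69) = -16747 + (I*√69/2)*35 = -16747 + 35*I*√69/2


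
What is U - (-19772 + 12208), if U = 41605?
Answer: 49169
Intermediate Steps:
U - (-19772 + 12208) = 41605 - (-19772 + 12208) = 41605 - 1*(-7564) = 41605 + 7564 = 49169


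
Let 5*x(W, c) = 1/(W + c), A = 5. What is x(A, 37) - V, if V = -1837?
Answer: 385771/210 ≈ 1837.0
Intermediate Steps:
x(W, c) = 1/(5*(W + c))
x(A, 37) - V = 1/(5*(5 + 37)) - 1*(-1837) = (⅕)/42 + 1837 = (⅕)*(1/42) + 1837 = 1/210 + 1837 = 385771/210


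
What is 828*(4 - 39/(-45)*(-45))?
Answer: -28980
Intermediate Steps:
828*(4 - 39/(-45)*(-45)) = 828*(4 - 39*(-1/45)*(-45)) = 828*(4 + (13/15)*(-45)) = 828*(4 - 39) = 828*(-35) = -28980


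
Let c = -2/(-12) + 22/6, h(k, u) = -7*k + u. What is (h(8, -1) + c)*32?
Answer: -5104/3 ≈ -1701.3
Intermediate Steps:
h(k, u) = u - 7*k
c = 23/6 (c = -2*(-1/12) + 22*(1/6) = 1/6 + 11/3 = 23/6 ≈ 3.8333)
(h(8, -1) + c)*32 = ((-1 - 7*8) + 23/6)*32 = ((-1 - 56) + 23/6)*32 = (-57 + 23/6)*32 = -319/6*32 = -5104/3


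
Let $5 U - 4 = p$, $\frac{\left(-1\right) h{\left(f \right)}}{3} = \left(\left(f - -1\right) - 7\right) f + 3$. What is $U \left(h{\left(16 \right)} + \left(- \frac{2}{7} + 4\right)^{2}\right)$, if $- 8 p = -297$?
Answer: $- \frac{218879}{56} \approx -3908.6$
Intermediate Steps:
$p = \frac{297}{8}$ ($p = \left(- \frac{1}{8}\right) \left(-297\right) = \frac{297}{8} \approx 37.125$)
$h{\left(f \right)} = -9 - 3 f \left(-6 + f\right)$ ($h{\left(f \right)} = - 3 \left(\left(\left(f - -1\right) - 7\right) f + 3\right) = - 3 \left(\left(\left(f + 1\right) - 7\right) f + 3\right) = - 3 \left(\left(\left(1 + f\right) - 7\right) f + 3\right) = - 3 \left(\left(-6 + f\right) f + 3\right) = - 3 \left(f \left(-6 + f\right) + 3\right) = - 3 \left(3 + f \left(-6 + f\right)\right) = -9 - 3 f \left(-6 + f\right)$)
$U = \frac{329}{40}$ ($U = \frac{4}{5} + \frac{1}{5} \cdot \frac{297}{8} = \frac{4}{5} + \frac{297}{40} = \frac{329}{40} \approx 8.225$)
$U \left(h{\left(16 \right)} + \left(- \frac{2}{7} + 4\right)^{2}\right) = \frac{329 \left(\left(-9 - 3 \cdot 16^{2} + 18 \cdot 16\right) + \left(- \frac{2}{7} + 4\right)^{2}\right)}{40} = \frac{329 \left(\left(-9 - 768 + 288\right) + \left(\left(-2\right) \frac{1}{7} + 4\right)^{2}\right)}{40} = \frac{329 \left(\left(-9 - 768 + 288\right) + \left(- \frac{2}{7} + 4\right)^{2}\right)}{40} = \frac{329 \left(-489 + \left(\frac{26}{7}\right)^{2}\right)}{40} = \frac{329 \left(-489 + \frac{676}{49}\right)}{40} = \frac{329}{40} \left(- \frac{23285}{49}\right) = - \frac{218879}{56}$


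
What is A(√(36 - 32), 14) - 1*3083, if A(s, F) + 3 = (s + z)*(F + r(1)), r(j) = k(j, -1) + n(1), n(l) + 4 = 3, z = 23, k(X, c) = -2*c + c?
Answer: -2736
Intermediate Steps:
k(X, c) = -c
n(l) = -1 (n(l) = -4 + 3 = -1)
r(j) = 0 (r(j) = -1*(-1) - 1 = 1 - 1 = 0)
A(s, F) = -3 + F*(23 + s) (A(s, F) = -3 + (s + 23)*(F + 0) = -3 + (23 + s)*F = -3 + F*(23 + s))
A(√(36 - 32), 14) - 1*3083 = (-3 + 23*14 + 14*√(36 - 32)) - 1*3083 = (-3 + 322 + 14*√4) - 3083 = (-3 + 322 + 14*2) - 3083 = (-3 + 322 + 28) - 3083 = 347 - 3083 = -2736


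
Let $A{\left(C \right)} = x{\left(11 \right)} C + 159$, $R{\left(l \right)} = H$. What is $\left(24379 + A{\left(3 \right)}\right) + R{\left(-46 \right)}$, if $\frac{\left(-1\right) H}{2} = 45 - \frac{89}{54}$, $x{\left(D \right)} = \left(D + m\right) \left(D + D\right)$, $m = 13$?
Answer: $\frac{702953}{27} \approx 26035.0$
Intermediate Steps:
$x{\left(D \right)} = 2 D \left(13 + D\right)$ ($x{\left(D \right)} = \left(D + 13\right) \left(D + D\right) = \left(13 + D\right) 2 D = 2 D \left(13 + D\right)$)
$H = - \frac{2341}{27}$ ($H = - 2 \left(45 - \frac{89}{54}\right) = \left(-2\right) \frac{2341}{54} = - \frac{2341}{27} \approx -86.704$)
$R{\left(l \right)} = - \frac{2341}{27}$
$A{\left(C \right)} = 159 + 528 C$ ($A{\left(C \right)} = 2 \cdot 11 \left(13 + 11\right) C + 159 = 2 \cdot 11 \cdot 24 C + 159 = 528 C + 159 = 159 + 528 C$)
$\left(24379 + A{\left(3 \right)}\right) + R{\left(-46 \right)} = \left(24379 + \left(159 + 528 \cdot 3\right)\right) - \frac{2341}{27} = \left(24379 + \left(159 + 1584\right)\right) - \frac{2341}{27} = \left(24379 + 1743\right) - \frac{2341}{27} = 26122 - \frac{2341}{27} = \frac{702953}{27}$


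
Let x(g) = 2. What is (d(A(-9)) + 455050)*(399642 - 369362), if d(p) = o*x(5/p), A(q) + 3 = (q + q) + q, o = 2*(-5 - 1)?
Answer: 13778187280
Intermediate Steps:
o = -12 (o = 2*(-6) = -12)
A(q) = -3 + 3*q (A(q) = -3 + ((q + q) + q) = -3 + (2*q + q) = -3 + 3*q)
d(p) = -24 (d(p) = -12*2 = -24)
(d(A(-9)) + 455050)*(399642 - 369362) = (-24 + 455050)*(399642 - 369362) = 455026*30280 = 13778187280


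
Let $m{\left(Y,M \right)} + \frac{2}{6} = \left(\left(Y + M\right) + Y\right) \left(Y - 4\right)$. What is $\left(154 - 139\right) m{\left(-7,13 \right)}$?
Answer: $160$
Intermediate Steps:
$m{\left(Y,M \right)} = - \frac{1}{3} + \left(-4 + Y\right) \left(M + 2 Y\right)$ ($m{\left(Y,M \right)} = - \frac{1}{3} + \left(\left(Y + M\right) + Y\right) \left(Y - 4\right) = - \frac{1}{3} + \left(\left(M + Y\right) + Y\right) \left(-4 + Y\right) = - \frac{1}{3} + \left(M + 2 Y\right) \left(-4 + Y\right) = - \frac{1}{3} + \left(-4 + Y\right) \left(M + 2 Y\right)$)
$\left(154 - 139\right) m{\left(-7,13 \right)} = \left(154 - 139\right) \left(- \frac{1}{3} - -56 - 52 + 2 \left(-7\right)^{2} + 13 \left(-7\right)\right) = 15 \left(- \frac{1}{3} + 56 - 52 + 2 \cdot 49 - 91\right) = 15 \left(- \frac{1}{3} + 56 - 52 + 98 - 91\right) = 15 \cdot \frac{32}{3} = 160$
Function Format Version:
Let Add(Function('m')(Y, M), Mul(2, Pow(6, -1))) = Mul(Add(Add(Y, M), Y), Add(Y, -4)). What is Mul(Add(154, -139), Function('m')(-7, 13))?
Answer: 160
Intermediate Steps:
Function('m')(Y, M) = Add(Rational(-1, 3), Mul(Add(-4, Y), Add(M, Mul(2, Y)))) (Function('m')(Y, M) = Add(Rational(-1, 3), Mul(Add(Add(Y, M), Y), Add(Y, -4))) = Add(Rational(-1, 3), Mul(Add(Add(M, Y), Y), Add(-4, Y))) = Add(Rational(-1, 3), Mul(Add(M, Mul(2, Y)), Add(-4, Y))) = Add(Rational(-1, 3), Mul(Add(-4, Y), Add(M, Mul(2, Y)))))
Mul(Add(154, -139), Function('m')(-7, 13)) = Mul(Add(154, -139), Add(Rational(-1, 3), Mul(-8, -7), Mul(-4, 13), Mul(2, Pow(-7, 2)), Mul(13, -7))) = Mul(15, Add(Rational(-1, 3), 56, -52, Mul(2, 49), -91)) = Mul(15, Add(Rational(-1, 3), 56, -52, 98, -91)) = Mul(15, Rational(32, 3)) = 160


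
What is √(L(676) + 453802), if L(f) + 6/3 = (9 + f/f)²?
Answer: 10*√4539 ≈ 673.72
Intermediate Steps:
L(f) = 98 (L(f) = -2 + (9 + f/f)² = -2 + (9 + 1)² = -2 + 10² = -2 + 100 = 98)
√(L(676) + 453802) = √(98 + 453802) = √453900 = 10*√4539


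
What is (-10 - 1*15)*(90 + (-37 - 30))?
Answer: -575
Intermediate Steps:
(-10 - 1*15)*(90 + (-37 - 30)) = (-10 - 15)*(90 - 67) = -25*23 = -575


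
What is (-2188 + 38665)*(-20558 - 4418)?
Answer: -911049552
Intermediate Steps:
(-2188 + 38665)*(-20558 - 4418) = 36477*(-24976) = -911049552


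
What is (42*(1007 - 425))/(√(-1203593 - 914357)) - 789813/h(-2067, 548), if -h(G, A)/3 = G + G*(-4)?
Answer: 87757/2067 - 12222*I*√84718/211795 ≈ 42.456 - 16.796*I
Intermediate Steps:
h(G, A) = 9*G (h(G, A) = -3*(G + G*(-4)) = -3*(G - 4*G) = -(-9)*G = 9*G)
(42*(1007 - 425))/(√(-1203593 - 914357)) - 789813/h(-2067, 548) = (42*(1007 - 425))/(√(-1203593 - 914357)) - 789813/(9*(-2067)) = (42*582)/(√(-2117950)) - 789813/(-18603) = 24444/((5*I*√84718)) - 789813*(-1/18603) = 24444*(-I*√84718/423590) + 87757/2067 = -12222*I*√84718/211795 + 87757/2067 = 87757/2067 - 12222*I*√84718/211795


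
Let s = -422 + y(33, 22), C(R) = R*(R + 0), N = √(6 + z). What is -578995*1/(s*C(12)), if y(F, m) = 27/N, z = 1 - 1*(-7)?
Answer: 855175615/89728092 + 1736985*√14/39879152 ≈ 9.6937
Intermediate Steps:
z = 8 (z = 1 + 7 = 8)
N = √14 (N = √(6 + 8) = √14 ≈ 3.7417)
y(F, m) = 27*√14/14 (y(F, m) = 27/(√14) = 27*(√14/14) = 27*√14/14)
C(R) = R² (C(R) = R*R = R²)
s = -422 + 27*√14/14 ≈ -414.78
-578995*1/(s*C(12)) = -578995*1/(144*(-422 + 27*√14/14)) = -578995/(-60768 + 1944*√14/7)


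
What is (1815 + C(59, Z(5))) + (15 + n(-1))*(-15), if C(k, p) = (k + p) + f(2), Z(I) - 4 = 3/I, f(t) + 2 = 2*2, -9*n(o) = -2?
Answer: 24784/15 ≈ 1652.3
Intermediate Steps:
n(o) = 2/9 (n(o) = -1/9*(-2) = 2/9)
f(t) = 2 (f(t) = -2 + 2*2 = -2 + 4 = 2)
Z(I) = 4 + 3/I
C(k, p) = 2 + k + p (C(k, p) = (k + p) + 2 = 2 + k + p)
(1815 + C(59, Z(5))) + (15 + n(-1))*(-15) = (1815 + (2 + 59 + (4 + 3/5))) + (15 + 2/9)*(-15) = (1815 + (2 + 59 + (4 + 3*(1/5)))) + (137/9)*(-15) = (1815 + (2 + 59 + (4 + 3/5))) - 685/3 = (1815 + (2 + 59 + 23/5)) - 685/3 = (1815 + 328/5) - 685/3 = 9403/5 - 685/3 = 24784/15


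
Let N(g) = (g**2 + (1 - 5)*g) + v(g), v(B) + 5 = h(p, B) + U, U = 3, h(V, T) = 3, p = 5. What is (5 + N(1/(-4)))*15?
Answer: 1695/16 ≈ 105.94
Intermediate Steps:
v(B) = 1 (v(B) = -5 + (3 + 3) = -5 + 6 = 1)
N(g) = 1 + g**2 - 4*g (N(g) = (g**2 + (1 - 5)*g) + 1 = (g**2 - 4*g) + 1 = 1 + g**2 - 4*g)
(5 + N(1/(-4)))*15 = (5 + (1 + (1/(-4))**2 - 4/(-4)))*15 = (5 + (1 + (-1/4)**2 - 4*(-1/4)))*15 = (5 + (1 + 1/16 + 1))*15 = (5 + 33/16)*15 = (113/16)*15 = 1695/16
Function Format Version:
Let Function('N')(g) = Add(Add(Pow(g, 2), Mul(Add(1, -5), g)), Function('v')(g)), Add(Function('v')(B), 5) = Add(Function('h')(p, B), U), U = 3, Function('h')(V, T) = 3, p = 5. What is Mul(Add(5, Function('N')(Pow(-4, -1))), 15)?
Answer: Rational(1695, 16) ≈ 105.94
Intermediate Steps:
Function('v')(B) = 1 (Function('v')(B) = Add(-5, Add(3, 3)) = Add(-5, 6) = 1)
Function('N')(g) = Add(1, Pow(g, 2), Mul(-4, g)) (Function('N')(g) = Add(Add(Pow(g, 2), Mul(Add(1, -5), g)), 1) = Add(Add(Pow(g, 2), Mul(-4, g)), 1) = Add(1, Pow(g, 2), Mul(-4, g)))
Mul(Add(5, Function('N')(Pow(-4, -1))), 15) = Mul(Add(5, Add(1, Pow(Pow(-4, -1), 2), Mul(-4, Pow(-4, -1)))), 15) = Mul(Add(5, Add(1, Pow(Rational(-1, 4), 2), Mul(-4, Rational(-1, 4)))), 15) = Mul(Add(5, Add(1, Rational(1, 16), 1)), 15) = Mul(Add(5, Rational(33, 16)), 15) = Mul(Rational(113, 16), 15) = Rational(1695, 16)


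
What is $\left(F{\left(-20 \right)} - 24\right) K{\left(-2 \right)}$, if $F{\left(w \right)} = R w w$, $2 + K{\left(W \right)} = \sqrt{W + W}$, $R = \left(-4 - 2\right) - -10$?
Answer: $-3152 + 3152 i \approx -3152.0 + 3152.0 i$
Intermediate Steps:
$R = 4$ ($R = -6 + 10 = 4$)
$K{\left(W \right)} = -2 + \sqrt{2} \sqrt{W}$ ($K{\left(W \right)} = -2 + \sqrt{W + W} = -2 + \sqrt{2 W} = -2 + \sqrt{2} \sqrt{W}$)
$F{\left(w \right)} = 4 w^{2}$ ($F{\left(w \right)} = 4 w w = 4 w^{2}$)
$\left(F{\left(-20 \right)} - 24\right) K{\left(-2 \right)} = \left(4 \left(-20\right)^{2} - 24\right) \left(-2 + \sqrt{2} \sqrt{-2}\right) = \left(4 \cdot 400 - 24\right) \left(-2 + \sqrt{2} i \sqrt{2}\right) = \left(1600 - 24\right) \left(-2 + 2 i\right) = 1576 \left(-2 + 2 i\right) = -3152 + 3152 i$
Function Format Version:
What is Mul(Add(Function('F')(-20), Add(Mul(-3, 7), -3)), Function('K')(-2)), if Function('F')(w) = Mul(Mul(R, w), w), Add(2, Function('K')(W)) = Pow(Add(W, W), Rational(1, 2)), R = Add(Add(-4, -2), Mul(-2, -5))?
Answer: Add(-3152, Mul(3152, I)) ≈ Add(-3152.0, Mul(3152.0, I))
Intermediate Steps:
R = 4 (R = Add(-6, 10) = 4)
Function('K')(W) = Add(-2, Mul(Pow(2, Rational(1, 2)), Pow(W, Rational(1, 2)))) (Function('K')(W) = Add(-2, Pow(Add(W, W), Rational(1, 2))) = Add(-2, Pow(Mul(2, W), Rational(1, 2))) = Add(-2, Mul(Pow(2, Rational(1, 2)), Pow(W, Rational(1, 2)))))
Function('F')(w) = Mul(4, Pow(w, 2)) (Function('F')(w) = Mul(Mul(4, w), w) = Mul(4, Pow(w, 2)))
Mul(Add(Function('F')(-20), Add(Mul(-3, 7), -3)), Function('K')(-2)) = Mul(Add(Mul(4, Pow(-20, 2)), Add(Mul(-3, 7), -3)), Add(-2, Mul(Pow(2, Rational(1, 2)), Pow(-2, Rational(1, 2))))) = Mul(Add(Mul(4, 400), Add(-21, -3)), Add(-2, Mul(Pow(2, Rational(1, 2)), Mul(I, Pow(2, Rational(1, 2)))))) = Mul(Add(1600, -24), Add(-2, Mul(2, I))) = Mul(1576, Add(-2, Mul(2, I))) = Add(-3152, Mul(3152, I))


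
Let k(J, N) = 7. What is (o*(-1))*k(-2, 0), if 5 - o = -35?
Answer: -280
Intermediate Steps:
o = 40 (o = 5 - 1*(-35) = 5 + 35 = 40)
(o*(-1))*k(-2, 0) = (40*(-1))*7 = -40*7 = -280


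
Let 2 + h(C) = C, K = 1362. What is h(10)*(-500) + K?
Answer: -2638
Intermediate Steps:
h(C) = -2 + C
h(10)*(-500) + K = (-2 + 10)*(-500) + 1362 = 8*(-500) + 1362 = -4000 + 1362 = -2638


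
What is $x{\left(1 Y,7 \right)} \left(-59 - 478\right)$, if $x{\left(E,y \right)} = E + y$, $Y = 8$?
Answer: $-8055$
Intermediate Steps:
$x{\left(1 Y,7 \right)} \left(-59 - 478\right) = \left(1 \cdot 8 + 7\right) \left(-59 - 478\right) = \left(8 + 7\right) \left(-537\right) = 15 \left(-537\right) = -8055$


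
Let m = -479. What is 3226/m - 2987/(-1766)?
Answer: -4266343/845914 ≈ -5.0435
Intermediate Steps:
3226/m - 2987/(-1766) = 3226/(-479) - 2987/(-1766) = 3226*(-1/479) - 2987*(-1/1766) = -3226/479 + 2987/1766 = -4266343/845914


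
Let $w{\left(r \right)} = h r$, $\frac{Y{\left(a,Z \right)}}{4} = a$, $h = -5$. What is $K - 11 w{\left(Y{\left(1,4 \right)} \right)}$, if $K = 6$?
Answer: $226$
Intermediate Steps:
$Y{\left(a,Z \right)} = 4 a$
$w{\left(r \right)} = - 5 r$
$K - 11 w{\left(Y{\left(1,4 \right)} \right)} = 6 - 11 \left(- 5 \cdot 4 \cdot 1\right) = 6 - 11 \left(\left(-5\right) 4\right) = 6 - -220 = 6 + 220 = 226$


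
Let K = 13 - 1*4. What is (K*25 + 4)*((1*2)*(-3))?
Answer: -1374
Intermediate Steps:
K = 9 (K = 13 - 4 = 9)
(K*25 + 4)*((1*2)*(-3)) = (9*25 + 4)*((1*2)*(-3)) = (225 + 4)*(2*(-3)) = 229*(-6) = -1374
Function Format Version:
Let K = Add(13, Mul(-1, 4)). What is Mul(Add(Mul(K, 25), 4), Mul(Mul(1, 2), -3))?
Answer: -1374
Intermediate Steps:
K = 9 (K = Add(13, -4) = 9)
Mul(Add(Mul(K, 25), 4), Mul(Mul(1, 2), -3)) = Mul(Add(Mul(9, 25), 4), Mul(Mul(1, 2), -3)) = Mul(Add(225, 4), Mul(2, -3)) = Mul(229, -6) = -1374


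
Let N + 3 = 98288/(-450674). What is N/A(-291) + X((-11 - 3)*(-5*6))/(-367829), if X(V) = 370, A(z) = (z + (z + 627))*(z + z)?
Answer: -7823877929/8860289018526 ≈ -0.00088303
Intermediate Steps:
A(z) = 2*z*(627 + 2*z) (A(z) = (z + (627 + z))*(2*z) = (627 + 2*z)*(2*z) = 2*z*(627 + 2*z))
N = -725155/225337 (N = -3 + 98288/(-450674) = -3 + 98288*(-1/450674) = -3 - 49144/225337 = -725155/225337 ≈ -3.2181)
N/A(-291) + X((-11 - 3)*(-5*6))/(-367829) = -725155*(-1/(582*(627 + 2*(-291))))/225337 + 370/(-367829) = -725155*(-1/(582*(627 - 582)))/225337 + 370*(-1/367829) = -725155/(225337*(2*(-291)*45)) - 370/367829 = -725155/225337/(-26190) - 370/367829 = -725155/225337*(-1/26190) - 370/367829 = 145031/1180315206 - 370/367829 = -7823877929/8860289018526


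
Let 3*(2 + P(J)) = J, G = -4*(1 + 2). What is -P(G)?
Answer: 6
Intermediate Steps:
G = -12 (G = -4*3 = -12)
P(J) = -2 + J/3
-P(G) = -(-2 + (⅓)*(-12)) = -(-2 - 4) = -1*(-6) = 6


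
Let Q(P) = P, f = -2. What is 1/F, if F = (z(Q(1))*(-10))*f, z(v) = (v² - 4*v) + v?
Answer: -1/40 ≈ -0.025000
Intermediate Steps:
z(v) = v² - 3*v
F = -40 (F = ((1*(-3 + 1))*(-10))*(-2) = ((1*(-2))*(-10))*(-2) = -2*(-10)*(-2) = 20*(-2) = -40)
1/F = 1/(-40) = -1/40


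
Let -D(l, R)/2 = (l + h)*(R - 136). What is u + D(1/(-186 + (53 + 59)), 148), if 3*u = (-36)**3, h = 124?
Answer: -685524/37 ≈ -18528.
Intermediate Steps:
u = -15552 (u = (1/3)*(-36)**3 = (1/3)*(-46656) = -15552)
D(l, R) = -2*(-136 + R)*(124 + l) (D(l, R) = -2*(l + 124)*(R - 136) = -2*(124 + l)*(-136 + R) = -2*(-136 + R)*(124 + l))
u + D(1/(-186 + (53 + 59)), 148) = -15552 + (33728 - 248*148 + 272/(-186 + (53 + 59)) - 2*148/(-186 + (53 + 59))) = -15552 + (33728 - 36704 + 272/(-186 + 112) - 2*148/(-186 + 112)) = -15552 + (33728 - 36704 + 272/(-74) - 2*148/(-74)) = -15552 + (33728 - 36704 + 272*(-1/74) - 2*148*(-1/74)) = -15552 + (33728 - 36704 - 136/37 + 4) = -15552 - 110100/37 = -685524/37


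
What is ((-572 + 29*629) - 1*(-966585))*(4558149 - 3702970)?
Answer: 841713351466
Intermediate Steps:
((-572 + 29*629) - 1*(-966585))*(4558149 - 3702970) = ((-572 + 18241) + 966585)*855179 = (17669 + 966585)*855179 = 984254*855179 = 841713351466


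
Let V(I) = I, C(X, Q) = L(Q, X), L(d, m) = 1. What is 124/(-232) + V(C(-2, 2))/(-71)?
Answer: -2259/4118 ≈ -0.54857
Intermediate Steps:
C(X, Q) = 1
124/(-232) + V(C(-2, 2))/(-71) = 124/(-232) + 1/(-71) = 124*(-1/232) + 1*(-1/71) = -31/58 - 1/71 = -2259/4118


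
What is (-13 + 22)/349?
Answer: 9/349 ≈ 0.025788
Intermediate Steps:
(-13 + 22)/349 = 9*(1/349) = 9/349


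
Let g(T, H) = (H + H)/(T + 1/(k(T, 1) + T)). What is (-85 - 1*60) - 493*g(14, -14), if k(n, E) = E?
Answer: 176465/211 ≈ 836.33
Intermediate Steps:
g(T, H) = 2*H/(T + 1/(1 + T)) (g(T, H) = (H + H)/(T + 1/(1 + T)) = (2*H)/(T + 1/(1 + T)) = 2*H/(T + 1/(1 + T)))
(-85 - 1*60) - 493*g(14, -14) = (-85 - 1*60) - 986*(-14)*(1 + 14)/(1 + 14 + 14**2) = (-85 - 60) - 986*(-14)*15/(1 + 14 + 196) = -145 - 986*(-14)*15/211 = -145 - 493*(-420/211) = -145 + 207060/211 = 176465/211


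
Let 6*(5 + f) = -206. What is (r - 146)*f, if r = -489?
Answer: 74930/3 ≈ 24977.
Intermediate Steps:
f = -118/3 (f = -5 + (⅙)*(-206) = -5 - 103/3 = -118/3 ≈ -39.333)
(r - 146)*f = (-489 - 146)*(-118/3) = -635*(-118/3) = 74930/3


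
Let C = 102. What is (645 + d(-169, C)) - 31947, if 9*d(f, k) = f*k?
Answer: -99652/3 ≈ -33217.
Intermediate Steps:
d(f, k) = f*k/9 (d(f, k) = (f*k)/9 = f*k/9)
(645 + d(-169, C)) - 31947 = (645 + (⅑)*(-169)*102) - 31947 = (645 - 5746/3) - 31947 = -3811/3 - 31947 = -99652/3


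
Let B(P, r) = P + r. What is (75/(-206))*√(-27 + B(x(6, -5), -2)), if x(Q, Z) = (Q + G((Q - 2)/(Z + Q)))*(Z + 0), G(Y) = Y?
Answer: -75*I*√79/206 ≈ -3.236*I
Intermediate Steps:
x(Q, Z) = Z*(Q + (-2 + Q)/(Q + Z)) (x(Q, Z) = (Q + (Q - 2)/(Z + Q))*(Z + 0) = (Q + (-2 + Q)/(Q + Z))*Z = Z*(Q + (-2 + Q)/(Q + Z)))
(75/(-206))*√(-27 + B(x(6, -5), -2)) = (75/(-206))*√(-27 + (-5*(-2 + 6 + 6*(6 - 5))/(6 - 5) - 2)) = (75*(-1/206))*√(-27 + (-5*(-2 + 6 + 6*1)/1 - 2)) = -75*√(-27 + (-5*1*(-2 + 6 + 6) - 2))/206 = -75*√(-27 + (-5*1*10 - 2))/206 = -75*√(-27 + (-50 - 2))/206 = -75*√(-27 - 52)/206 = -75*I*√79/206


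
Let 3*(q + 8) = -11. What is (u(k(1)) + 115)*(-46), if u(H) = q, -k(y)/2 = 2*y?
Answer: -14260/3 ≈ -4753.3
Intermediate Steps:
q = -35/3 (q = -8 + (⅓)*(-11) = -8 - 11/3 = -35/3 ≈ -11.667)
k(y) = -4*y
u(H) = -35/3
(u(k(1)) + 115)*(-46) = (-35/3 + 115)*(-46) = (310/3)*(-46) = -14260/3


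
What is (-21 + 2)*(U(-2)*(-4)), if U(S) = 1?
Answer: 76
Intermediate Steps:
(-21 + 2)*(U(-2)*(-4)) = (-21 + 2)*(1*(-4)) = -19*(-4) = 76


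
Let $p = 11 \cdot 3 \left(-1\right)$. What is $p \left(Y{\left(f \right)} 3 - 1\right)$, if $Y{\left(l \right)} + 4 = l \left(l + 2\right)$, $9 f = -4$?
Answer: $\frac{4477}{9} \approx 497.44$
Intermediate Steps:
$f = - \frac{4}{9}$ ($f = \frac{1}{9} \left(-4\right) = - \frac{4}{9} \approx -0.44444$)
$Y{\left(l \right)} = -4 + l \left(2 + l\right)$ ($Y{\left(l \right)} = -4 + l \left(l + 2\right) = -4 + l \left(2 + l\right)$)
$p = -33$ ($p = 33 \left(-1\right) = -33$)
$p \left(Y{\left(f \right)} 3 - 1\right) = - 33 \left(\left(-4 + \left(- \frac{4}{9}\right)^{2} + 2 \left(- \frac{4}{9}\right)\right) 3 - 1\right) = - 33 \left(\left(-4 + \frac{16}{81} - \frac{8}{9}\right) 3 - 1\right) = - 33 \left(\left(- \frac{380}{81}\right) 3 - 1\right) = - 33 \left(- \frac{380}{27} - 1\right) = \left(-33\right) \left(- \frac{407}{27}\right) = \frac{4477}{9}$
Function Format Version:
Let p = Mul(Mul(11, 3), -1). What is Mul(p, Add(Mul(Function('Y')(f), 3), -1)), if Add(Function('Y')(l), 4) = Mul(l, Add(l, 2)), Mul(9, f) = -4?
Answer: Rational(4477, 9) ≈ 497.44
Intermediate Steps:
f = Rational(-4, 9) (f = Mul(Rational(1, 9), -4) = Rational(-4, 9) ≈ -0.44444)
Function('Y')(l) = Add(-4, Mul(l, Add(2, l))) (Function('Y')(l) = Add(-4, Mul(l, Add(l, 2))) = Add(-4, Mul(l, Add(2, l))))
p = -33 (p = Mul(33, -1) = -33)
Mul(p, Add(Mul(Function('Y')(f), 3), -1)) = Mul(-33, Add(Mul(Add(-4, Pow(Rational(-4, 9), 2), Mul(2, Rational(-4, 9))), 3), -1)) = Mul(-33, Add(Mul(Add(-4, Rational(16, 81), Rational(-8, 9)), 3), -1)) = Mul(-33, Add(Mul(Rational(-380, 81), 3), -1)) = Mul(-33, Add(Rational(-380, 27), -1)) = Mul(-33, Rational(-407, 27)) = Rational(4477, 9)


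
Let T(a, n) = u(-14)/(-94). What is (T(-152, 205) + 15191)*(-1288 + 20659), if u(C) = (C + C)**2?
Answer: 13822855035/47 ≈ 2.9410e+8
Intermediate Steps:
u(C) = 4*C**2 (u(C) = (2*C)**2 = 4*C**2)
T(a, n) = -392/47 (T(a, n) = (4*(-14)**2)/(-94) = (4*196)*(-1/94) = 784*(-1/94) = -392/47)
(T(-152, 205) + 15191)*(-1288 + 20659) = (-392/47 + 15191)*(-1288 + 20659) = (713585/47)*19371 = 13822855035/47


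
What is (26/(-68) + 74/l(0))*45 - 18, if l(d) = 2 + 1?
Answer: 36543/34 ≈ 1074.8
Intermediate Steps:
l(d) = 3
(26/(-68) + 74/l(0))*45 - 18 = (26/(-68) + 74/3)*45 - 18 = (26*(-1/68) + 74*(⅓))*45 - 18 = (-13/34 + 74/3)*45 - 18 = (2477/102)*45 - 18 = 37155/34 - 18 = 36543/34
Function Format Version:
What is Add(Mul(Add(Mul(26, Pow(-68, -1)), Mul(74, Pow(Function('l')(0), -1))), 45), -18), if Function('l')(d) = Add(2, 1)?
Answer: Rational(36543, 34) ≈ 1074.8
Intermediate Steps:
Function('l')(d) = 3
Add(Mul(Add(Mul(26, Pow(-68, -1)), Mul(74, Pow(Function('l')(0), -1))), 45), -18) = Add(Mul(Add(Mul(26, Pow(-68, -1)), Mul(74, Pow(3, -1))), 45), -18) = Add(Mul(Add(Mul(26, Rational(-1, 68)), Mul(74, Rational(1, 3))), 45), -18) = Add(Mul(Add(Rational(-13, 34), Rational(74, 3)), 45), -18) = Add(Mul(Rational(2477, 102), 45), -18) = Add(Rational(37155, 34), -18) = Rational(36543, 34)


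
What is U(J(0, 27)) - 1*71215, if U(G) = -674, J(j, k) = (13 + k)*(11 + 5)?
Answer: -71889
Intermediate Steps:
J(j, k) = 208 + 16*k (J(j, k) = (13 + k)*16 = 208 + 16*k)
U(J(0, 27)) - 1*71215 = -674 - 1*71215 = -674 - 71215 = -71889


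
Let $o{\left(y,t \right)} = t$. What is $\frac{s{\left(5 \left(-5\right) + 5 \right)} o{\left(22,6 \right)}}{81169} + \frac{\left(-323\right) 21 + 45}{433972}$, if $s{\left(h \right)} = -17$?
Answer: $- \frac{26871903}{1601139694} \approx -0.016783$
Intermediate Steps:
$\frac{s{\left(5 \left(-5\right) + 5 \right)} o{\left(22,6 \right)}}{81169} + \frac{\left(-323\right) 21 + 45}{433972} = \frac{\left(-17\right) 6}{81169} + \frac{\left(-323\right) 21 + 45}{433972} = \left(-102\right) \frac{1}{81169} + \left(-6783 + 45\right) \frac{1}{433972} = - \frac{102}{81169} - \frac{3369}{216986} = - \frac{26871903}{1601139694}$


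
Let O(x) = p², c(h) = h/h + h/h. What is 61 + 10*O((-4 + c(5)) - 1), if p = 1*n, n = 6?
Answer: 421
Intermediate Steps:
p = 6 (p = 1*6 = 6)
c(h) = 2 (c(h) = 1 + 1 = 2)
O(x) = 36 (O(x) = 6² = 36)
61 + 10*O((-4 + c(5)) - 1) = 61 + 10*36 = 61 + 360 = 421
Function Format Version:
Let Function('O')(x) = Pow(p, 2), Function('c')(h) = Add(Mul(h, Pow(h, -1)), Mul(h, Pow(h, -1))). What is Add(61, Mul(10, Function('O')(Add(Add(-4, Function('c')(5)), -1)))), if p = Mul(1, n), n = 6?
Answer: 421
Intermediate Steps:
p = 6 (p = Mul(1, 6) = 6)
Function('c')(h) = 2 (Function('c')(h) = Add(1, 1) = 2)
Function('O')(x) = 36 (Function('O')(x) = Pow(6, 2) = 36)
Add(61, Mul(10, Function('O')(Add(Add(-4, Function('c')(5)), -1)))) = Add(61, Mul(10, 36)) = Add(61, 360) = 421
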